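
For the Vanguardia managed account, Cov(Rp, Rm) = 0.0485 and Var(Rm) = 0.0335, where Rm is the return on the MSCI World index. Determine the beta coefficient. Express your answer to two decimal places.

1.45

β = Cov(Rp, Rm) / Var(Rm) = 0.0485 / 0.0335 = 1.4478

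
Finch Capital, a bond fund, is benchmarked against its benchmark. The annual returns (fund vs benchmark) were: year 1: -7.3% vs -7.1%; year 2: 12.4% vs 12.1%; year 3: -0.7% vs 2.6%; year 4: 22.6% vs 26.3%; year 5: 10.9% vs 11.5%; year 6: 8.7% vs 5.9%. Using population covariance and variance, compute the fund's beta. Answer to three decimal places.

r̄p = 7.7667%,  r̄m = 8.5500%
Cov = Σ(rp − r̄p)(rm − r̄m) / 6 = 95.4467
Var(rm) = Σ(rm − r̄m)² / 6 = 103.9525
β = Cov / Var = 95.4467 / 103.9525 = 0.9182

0.918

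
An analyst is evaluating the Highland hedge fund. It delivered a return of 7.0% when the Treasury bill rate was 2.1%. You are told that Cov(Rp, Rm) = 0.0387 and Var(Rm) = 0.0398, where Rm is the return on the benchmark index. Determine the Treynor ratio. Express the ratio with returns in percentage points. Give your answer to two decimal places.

β = Cov / Var = 0.0387 / 0.0398 = 0.9724
Treynor = (Rp − Rf) / β = (7.0% − 2.1%) / 0.9724 = 4.90 / 0.9724 = 5.0391

5.04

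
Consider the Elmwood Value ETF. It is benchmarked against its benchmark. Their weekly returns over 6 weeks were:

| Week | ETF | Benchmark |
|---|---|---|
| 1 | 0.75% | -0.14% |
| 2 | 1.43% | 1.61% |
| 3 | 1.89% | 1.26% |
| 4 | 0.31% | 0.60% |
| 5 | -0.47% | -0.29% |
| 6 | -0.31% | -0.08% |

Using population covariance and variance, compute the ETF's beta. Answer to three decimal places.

r̄p = 0.6000%,  r̄m = 0.4933%
Cov = Σ(rp − r̄p)(rm − r̄m) / 6 = 0.5250
Var(rm) = Σ(rm − r̄m)² / 6 = 0.5316
β = Cov / Var = 0.5250 / 0.5316 = 0.9876

0.988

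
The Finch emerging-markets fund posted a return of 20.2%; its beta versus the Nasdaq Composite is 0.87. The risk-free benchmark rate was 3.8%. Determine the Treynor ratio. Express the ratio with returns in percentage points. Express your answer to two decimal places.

18.85

Treynor = (Rp − Rf) / β = (20.2% − 3.8%) / 0.87 = 16.40 / 0.87 = 18.8506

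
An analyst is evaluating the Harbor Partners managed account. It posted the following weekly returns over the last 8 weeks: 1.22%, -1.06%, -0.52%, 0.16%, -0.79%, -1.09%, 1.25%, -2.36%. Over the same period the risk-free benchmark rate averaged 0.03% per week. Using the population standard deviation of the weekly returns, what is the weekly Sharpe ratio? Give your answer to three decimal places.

-0.373

Mean return r̄ = -3.190 / 8 = -0.3988%
Population σ = √[Σ(r − r̄)² / 8] = √[10.5803 / 8] = √1.3225 = 1.1500%
Sharpe = (r̄ − rf) / σ = (-0.3988 − 0.03) / 1.1500 = -0.4288 / 1.1500 = -0.3729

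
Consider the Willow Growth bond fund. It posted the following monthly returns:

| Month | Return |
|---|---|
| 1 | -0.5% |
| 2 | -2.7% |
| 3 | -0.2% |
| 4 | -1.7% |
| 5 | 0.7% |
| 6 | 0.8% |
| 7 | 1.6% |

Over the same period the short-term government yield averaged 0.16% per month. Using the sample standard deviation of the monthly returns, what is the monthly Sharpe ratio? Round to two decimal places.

μ = (-0.5 − 2.7 − 0.2 − 1.7 + 0.7 + 0.8 + 1.6) / 7 = -0.2857%
Sample std dev = √[13.5886 / 6] = 1.5049%
Sharpe = (μ − rf) / σ = (-0.2857 − 0.16) / 1.5049 = -0.4457 / 1.5049 = -0.2962

-0.30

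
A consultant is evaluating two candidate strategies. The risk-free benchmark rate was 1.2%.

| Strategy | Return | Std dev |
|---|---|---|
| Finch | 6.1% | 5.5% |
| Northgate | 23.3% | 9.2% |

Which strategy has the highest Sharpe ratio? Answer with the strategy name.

Finch: Sharpe ratio = (6.1% − 1.2%) / 5.5% = 0.891
Northgate: Sharpe ratio = (23.3% − 1.2%) / 9.2% = 2.402
Highest: Northgate (2.402).

Northgate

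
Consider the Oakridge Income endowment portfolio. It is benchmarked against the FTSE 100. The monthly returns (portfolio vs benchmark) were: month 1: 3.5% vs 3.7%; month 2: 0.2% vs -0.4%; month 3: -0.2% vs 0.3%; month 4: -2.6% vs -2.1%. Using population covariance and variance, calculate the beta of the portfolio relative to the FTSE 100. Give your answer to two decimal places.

r̄p = 0.2250%,  r̄m = 0.3750%
Cov = Σ(rp − r̄p)(rm − r̄m) / 4 = 4.4831
Var(rm) = Σ(rm − r̄m)² / 4 = 4.4469
β = Cov / Var = 4.4831 / 4.4469 = 1.0081

1.01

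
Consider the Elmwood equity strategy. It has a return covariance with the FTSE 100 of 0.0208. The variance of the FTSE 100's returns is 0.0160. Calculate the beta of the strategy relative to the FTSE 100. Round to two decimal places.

β = Cov(Rp, Rm) / Var(Rm) = 0.0208 / 0.0160 = 1.3000

1.30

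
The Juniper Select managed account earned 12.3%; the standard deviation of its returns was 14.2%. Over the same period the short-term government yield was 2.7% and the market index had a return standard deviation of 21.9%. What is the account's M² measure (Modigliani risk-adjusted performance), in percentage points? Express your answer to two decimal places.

17.51

Sharpe = (Rp − Rf) / σp = (12.3% − 2.7%) / 14.2% = 0.6761
M² = Rf + Sharpe × σm = 2.7% + 0.6761 × 21.9% = 17.5066%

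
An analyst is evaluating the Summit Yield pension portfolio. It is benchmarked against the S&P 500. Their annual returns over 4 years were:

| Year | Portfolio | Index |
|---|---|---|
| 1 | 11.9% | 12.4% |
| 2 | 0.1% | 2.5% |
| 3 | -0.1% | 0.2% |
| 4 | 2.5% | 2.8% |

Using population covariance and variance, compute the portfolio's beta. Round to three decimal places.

r̄p = 3.6000%,  r̄m = 4.4750%
Cov = Σ(rp − r̄p)(rm − r̄m) / 4 = 22.5875
Var(rm) = Σ(rm − r̄m)² / 4 = 21.9469
β = Cov / Var = 22.5875 / 21.9469 = 1.0292

1.029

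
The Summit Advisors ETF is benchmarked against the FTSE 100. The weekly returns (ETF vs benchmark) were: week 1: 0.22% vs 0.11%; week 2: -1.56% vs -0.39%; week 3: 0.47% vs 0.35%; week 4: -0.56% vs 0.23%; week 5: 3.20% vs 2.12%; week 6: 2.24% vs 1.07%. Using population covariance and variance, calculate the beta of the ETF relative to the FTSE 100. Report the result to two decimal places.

1.90

r̄p = 0.6683%,  r̄m = 0.5817%
Cov = Σ(rp − r̄p)(rm − r̄m) / 6 = 1.2528
Var(rm) = Σ(rm − r̄m)² / 6 = 0.6581
β = Cov / Var = 1.2528 / 0.6581 = 1.9037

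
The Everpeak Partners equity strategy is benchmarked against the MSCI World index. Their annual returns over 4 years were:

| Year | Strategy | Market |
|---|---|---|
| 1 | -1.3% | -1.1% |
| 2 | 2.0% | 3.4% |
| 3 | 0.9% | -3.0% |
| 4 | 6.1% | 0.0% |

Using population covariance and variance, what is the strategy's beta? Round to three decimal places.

0.318

r̄p = 1.9250%,  r̄m = -0.1750%
Cov = Σ(rp − r̄p)(rm − r̄m) / 4 = 1.7194
Var(rm) = Σ(rm − r̄m)² / 4 = 5.4119
β = Cov / Var = 1.7194 / 5.4119 = 0.3177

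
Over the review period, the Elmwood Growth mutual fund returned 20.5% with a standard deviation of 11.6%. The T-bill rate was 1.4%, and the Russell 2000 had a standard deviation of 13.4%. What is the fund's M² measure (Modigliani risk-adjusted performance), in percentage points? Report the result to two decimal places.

23.46

Sharpe = (Rp − Rf) / σp = (20.5% − 1.4%) / 11.6% = 1.6466
M² = Rf + Sharpe × σm = 1.4% + 1.6466 × 13.4% = 23.4644%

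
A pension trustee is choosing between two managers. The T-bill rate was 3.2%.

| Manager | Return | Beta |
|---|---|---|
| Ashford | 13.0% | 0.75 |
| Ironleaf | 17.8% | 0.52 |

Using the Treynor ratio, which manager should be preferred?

Ashford: Treynor = (13.0% − 3.2%) / 0.75 = 13.067
Ironleaf: Treynor = (17.8% − 3.2%) / 0.52 = 28.077
Highest: Ironleaf (28.077).

Ironleaf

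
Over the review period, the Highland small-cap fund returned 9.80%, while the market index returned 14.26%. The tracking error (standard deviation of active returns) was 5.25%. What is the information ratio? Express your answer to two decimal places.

IR = (Rp − Rb) / TE = (9.80% − 14.26%) / 5.25% = -4.46% / 5.25% = -0.8495

-0.85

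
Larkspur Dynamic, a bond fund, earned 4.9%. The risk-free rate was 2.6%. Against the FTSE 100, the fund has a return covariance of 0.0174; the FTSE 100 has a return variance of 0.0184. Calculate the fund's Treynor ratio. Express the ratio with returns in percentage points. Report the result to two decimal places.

β = Cov / Var = 0.0174 / 0.0184 = 0.9457
Treynor = (Rp − Rf) / β = (4.9% − 2.6%) / 0.9457 = 2.30 / 0.9457 = 2.4321

2.43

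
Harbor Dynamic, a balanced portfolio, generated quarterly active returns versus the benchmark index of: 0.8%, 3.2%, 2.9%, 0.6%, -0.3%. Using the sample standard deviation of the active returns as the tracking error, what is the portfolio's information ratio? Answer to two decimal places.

r̄ = (0.8 + 3.2 + 2.9 + 0.6 − 0.3) / 5 = 1.4400%
Σ(r − r̄)² = (0.8 − 1.4400)² + (3.2 − 1.4400)² + (2.9 − 1.4400)² + … = 9.3720
σ = √[9.3720 / 4] = 1.5307%
IR = r̄ / tracking error = 1.4400 / 1.5307 = 0.9407

0.94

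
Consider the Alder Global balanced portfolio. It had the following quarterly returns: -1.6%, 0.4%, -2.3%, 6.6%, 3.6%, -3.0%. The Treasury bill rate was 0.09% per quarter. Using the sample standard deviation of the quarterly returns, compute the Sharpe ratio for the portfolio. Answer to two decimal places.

r̄ = (-1.6 + 0.4 − 2.3 + 6.6 + 3.6 − 3) / 6 = 0.6167%
Σ(r − r̄)² = 71.2483; sample σ = √(71.2483/5) = 3.7749%
Sharpe = (r̄ − rf) / σ = (0.6167 − 0.09) / 3.7749 = 0.5267 / 3.7749 = 0.1395

0.14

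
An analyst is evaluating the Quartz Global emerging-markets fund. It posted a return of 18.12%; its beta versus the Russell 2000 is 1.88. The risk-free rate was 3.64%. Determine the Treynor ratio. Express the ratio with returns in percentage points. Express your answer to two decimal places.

7.70

Treynor = (Rp − Rf) / β = (18.12% − 3.64%) / 1.88 = 14.48 / 1.88 = 7.7021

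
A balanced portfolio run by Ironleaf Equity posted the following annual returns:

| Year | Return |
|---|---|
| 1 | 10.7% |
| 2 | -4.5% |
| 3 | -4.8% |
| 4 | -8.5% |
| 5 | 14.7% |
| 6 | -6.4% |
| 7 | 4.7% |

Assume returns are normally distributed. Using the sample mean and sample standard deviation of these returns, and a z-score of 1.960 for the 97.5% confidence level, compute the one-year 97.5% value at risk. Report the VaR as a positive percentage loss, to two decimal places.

17.12

μ = (10.7 − 4.5 − 4.8 − 8.5 + 14.7 − 6.4 + 4.7) / 7 = 5.90 / 7 = 0.8429%
Σ(r − μ)² = 504.1971; sample σ = √(504.1971/6) = 9.1669%
VaR = −(μ − z·σ) = −(0.8429 − 1.960 × 9.1669) = −(-17.1242) = 17.1242%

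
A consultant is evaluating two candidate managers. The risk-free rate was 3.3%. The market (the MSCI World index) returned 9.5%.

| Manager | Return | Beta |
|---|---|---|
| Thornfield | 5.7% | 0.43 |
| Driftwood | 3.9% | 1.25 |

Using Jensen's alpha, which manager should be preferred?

Thornfield: α = 5.7% − [3.3% + 0.43 × (9.5% − 3.3%)] = -0.266
Driftwood: α = 3.9% − [3.3% + 1.25 × (9.5% − 3.3%)] = -7.150
Highest: Thornfield (-0.266).

Thornfield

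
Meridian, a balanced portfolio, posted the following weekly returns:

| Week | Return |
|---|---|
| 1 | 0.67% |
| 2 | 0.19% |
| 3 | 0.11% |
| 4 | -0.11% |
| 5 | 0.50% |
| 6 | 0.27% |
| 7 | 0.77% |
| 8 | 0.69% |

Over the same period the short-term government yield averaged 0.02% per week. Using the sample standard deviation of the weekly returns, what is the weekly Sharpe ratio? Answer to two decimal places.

μ = (0.67 + 0.19 + 0.11 − 0.11 + 0.5 + 0.27 + 0.77 + 0.69) / 8 = 3.090 / 8 = 0.3863%
Σ(r − μ)² = 0.7076; sample σ = √(0.7076/7) = 0.3179%
Sharpe = (μ − rf) / σ = (0.3863 − 0.02) / 0.3179 = 0.3663 / 0.3179 = 1.1522

1.15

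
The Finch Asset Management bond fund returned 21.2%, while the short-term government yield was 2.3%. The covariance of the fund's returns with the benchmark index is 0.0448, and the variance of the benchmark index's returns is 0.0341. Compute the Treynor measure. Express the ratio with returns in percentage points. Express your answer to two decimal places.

β = Cov / Var = 0.0448 / 0.0341 = 1.3138
Treynor = (Rp − Rf) / β = (21.2% − 2.3%) / 1.3138 = 18.90 / 1.3138 = 14.3858

14.39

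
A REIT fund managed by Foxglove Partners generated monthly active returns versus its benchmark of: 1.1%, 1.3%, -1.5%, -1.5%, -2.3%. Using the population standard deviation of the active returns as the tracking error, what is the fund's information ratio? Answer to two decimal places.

Mean return r̄ = -2.90 / 5 = -0.5800%
Population std dev = √[11.0080 / 5] = 1.4838%
IR = r̄ / tracking error = -0.5800 / 1.4838 = -0.3909

-0.39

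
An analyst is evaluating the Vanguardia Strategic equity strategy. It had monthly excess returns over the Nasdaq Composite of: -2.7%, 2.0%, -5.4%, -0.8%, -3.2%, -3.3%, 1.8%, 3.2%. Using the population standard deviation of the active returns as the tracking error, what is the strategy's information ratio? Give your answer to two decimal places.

r̄ = (-2.7 + 2 − 5.4 − 0.8 − 3.2 − 3.3 + 1.8 + 3.2) / 8 = -8.40 / 8 = -1.0500%
Σ(r − r̄)² = (-2.7 − (-1.0500))² + (2 − (-1.0500))² + (-5.4 − (-1.0500))² + … = 66.8800
σ = √[66.8800 / 8] = 2.8914%
IR = r̄ / tracking error = -1.0500 / 2.8914 = -0.3631

-0.36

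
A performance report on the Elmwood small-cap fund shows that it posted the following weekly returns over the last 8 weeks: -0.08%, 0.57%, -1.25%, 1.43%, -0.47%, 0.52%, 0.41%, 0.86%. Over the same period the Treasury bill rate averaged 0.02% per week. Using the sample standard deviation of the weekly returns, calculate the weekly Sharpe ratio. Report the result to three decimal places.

0.275

r̄ = (-0.08 + 0.57 − 1.25 + 1.43 − 0.47 + 0.52 + 0.41 + 0.86) / 8 = 1.990 / 8 = 0.2488%
Σ(r − r̄)² = (-0.08 − 0.2488)² + (0.57 − 0.2488)² + … = 4.8427
sample σ = √(4.8427 / 7) = √0.6918 = 0.8317%
Sharpe = (r̄ − rf) / σ = (0.2488 − 0.02) / 0.8317 = 0.2288 / 0.8317 = 0.2751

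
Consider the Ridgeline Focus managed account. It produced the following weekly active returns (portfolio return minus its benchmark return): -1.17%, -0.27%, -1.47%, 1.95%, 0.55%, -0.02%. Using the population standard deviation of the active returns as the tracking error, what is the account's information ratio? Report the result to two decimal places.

-0.06

μ = (-1.17 − 0.27 − 1.47 + 1.95 + 0.55 − 0.02) / 6 = -0.430 / 6 = -0.0717%
Population σ = √[Σ(r − μ)² / 6] = √[7.6773 / 6] = √1.2796 = 1.1312%
IR = μ / tracking error = -0.0717 / 1.1312 = -0.0634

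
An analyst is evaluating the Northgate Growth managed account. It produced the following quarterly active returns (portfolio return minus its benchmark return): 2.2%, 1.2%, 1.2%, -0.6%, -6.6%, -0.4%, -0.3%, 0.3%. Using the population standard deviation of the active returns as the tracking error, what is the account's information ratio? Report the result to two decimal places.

r̄ = (2.2 + 1.2 + 1.2 − 0.6 − 6.6 − 0.4 − 0.3 + 0.3) / 8 = -0.3750%
Σ(r − r̄)² = (2.2 − (-0.3750))² + (1.2 − (-0.3750))² + … = 50.8550
σ = √[50.8550 / 8] = 2.5213%
IR = r̄ / tracking error = -0.3750 / 2.5213 = -0.1487

-0.15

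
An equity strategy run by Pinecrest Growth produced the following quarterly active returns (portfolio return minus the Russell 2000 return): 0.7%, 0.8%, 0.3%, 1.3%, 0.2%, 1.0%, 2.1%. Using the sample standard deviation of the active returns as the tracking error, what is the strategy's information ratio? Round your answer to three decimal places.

r̄ = (0.7 + 0.8 + 0.3 + 1.3 + 0.2 + 1 + 2.1) / 7 = 0.9143%
Σ(r − r̄)² = (0.7 − 0.9143)² + (0.8 − 0.9143)² + (0.3 − 0.9143)² + … = 2.5086
sample σ = √(2.5086 / 6) = √0.4181 = 0.6466%
IR = r̄ / tracking error = 0.9143 / 0.6466 = 1.4140

1.414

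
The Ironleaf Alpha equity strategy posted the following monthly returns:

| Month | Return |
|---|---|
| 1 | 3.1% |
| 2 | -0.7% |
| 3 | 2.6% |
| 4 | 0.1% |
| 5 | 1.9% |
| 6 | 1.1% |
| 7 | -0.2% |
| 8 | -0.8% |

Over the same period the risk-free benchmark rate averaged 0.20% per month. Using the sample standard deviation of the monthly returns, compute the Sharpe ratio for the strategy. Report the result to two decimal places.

Mean return μ = 7.10 / 8 = 0.8875%
Σ(r − μ)² = (3.1 − 0.8875)² + (-0.7 − 0.8875)² + … = 16.0688
σ = √[16.0688 / 7] = 1.5151%
Sharpe = (μ − rf) / σ = (0.8875 − 0.2) / 1.5151 = 0.6875 / 1.5151 = 0.4538

0.45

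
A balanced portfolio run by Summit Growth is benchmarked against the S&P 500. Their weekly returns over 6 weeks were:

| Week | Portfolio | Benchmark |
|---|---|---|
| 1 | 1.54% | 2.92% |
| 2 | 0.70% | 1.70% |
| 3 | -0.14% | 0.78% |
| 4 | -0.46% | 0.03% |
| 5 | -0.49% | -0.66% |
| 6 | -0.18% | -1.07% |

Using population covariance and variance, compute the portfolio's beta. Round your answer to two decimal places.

0.48

r̄p = 0.1617%,  r̄m = 0.6167%
Cov = Σ(rp − r̄p)(rm − r̄m) / 6 = 0.9136
Var(rm) = Σ(rm − r̄m)² / 6 = 1.8874
β = Cov / Var = 0.9136 / 1.8874 = 0.4841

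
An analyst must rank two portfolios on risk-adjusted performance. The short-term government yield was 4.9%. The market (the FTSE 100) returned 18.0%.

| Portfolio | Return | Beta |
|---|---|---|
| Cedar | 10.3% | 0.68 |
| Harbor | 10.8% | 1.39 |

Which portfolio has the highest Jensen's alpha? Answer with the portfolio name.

Cedar: α = 10.3% − [4.9% + 0.68 × (18.0% − 4.9%)] = -3.508
Harbor: α = 10.8% − [4.9% + 1.39 × (18.0% − 4.9%)] = -12.309
Highest: Cedar (-3.508).

Cedar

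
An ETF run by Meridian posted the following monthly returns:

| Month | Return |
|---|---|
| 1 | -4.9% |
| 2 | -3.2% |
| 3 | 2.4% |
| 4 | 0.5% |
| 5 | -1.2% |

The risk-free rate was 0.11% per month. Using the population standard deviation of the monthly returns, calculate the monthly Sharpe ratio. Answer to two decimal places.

-0.54

Mean return r̄ = -6.40 / 5 = -1.2800%
Σ(r − r̄)² = 33.5080; population σ = √(33.5080/5) = 2.5887%
Sharpe = (r̄ − rf) / σ = (-1.2800 − 0.11) / 2.5887 = -1.3900 / 2.5887 = -0.5369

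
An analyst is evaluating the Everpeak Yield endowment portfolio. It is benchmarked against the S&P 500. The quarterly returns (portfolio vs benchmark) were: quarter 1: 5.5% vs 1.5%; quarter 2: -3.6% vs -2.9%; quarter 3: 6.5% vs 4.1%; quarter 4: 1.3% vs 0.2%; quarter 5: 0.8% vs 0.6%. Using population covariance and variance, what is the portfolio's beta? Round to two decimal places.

1.52

r̄p = 2.1000%,  r̄m = 0.7000%
Cov = Σ(rp − r̄p)(rm − r̄m) / 5 = 7.7460
Var(rm) = Σ(rm − r̄m)² / 5 = 5.0840
β = Cov / Var = 7.7460 / 5.0840 = 1.5236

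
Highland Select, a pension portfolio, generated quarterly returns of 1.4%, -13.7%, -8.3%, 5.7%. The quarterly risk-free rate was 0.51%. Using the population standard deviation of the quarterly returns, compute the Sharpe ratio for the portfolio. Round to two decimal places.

r̄ = (1.4 − 13.7 − 8.3 + 5.7) / 4 = -14.90 / 4 = -3.7250%
Σ(r − r̄)² = 235.5275; population σ = √(235.5275/4) = 7.6735%
Sharpe = (r̄ − rf) / σ = (-3.7250 − 0.51) / 7.6735 = -4.2350 / 7.6735 = -0.5519

-0.55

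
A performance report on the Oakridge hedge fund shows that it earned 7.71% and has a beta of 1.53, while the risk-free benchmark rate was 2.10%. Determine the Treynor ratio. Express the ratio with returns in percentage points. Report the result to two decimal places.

Treynor = (Rp − Rf) / β = (7.71% − 2.10%) / 1.53 = 5.61 / 1.53 = 3.6667

3.67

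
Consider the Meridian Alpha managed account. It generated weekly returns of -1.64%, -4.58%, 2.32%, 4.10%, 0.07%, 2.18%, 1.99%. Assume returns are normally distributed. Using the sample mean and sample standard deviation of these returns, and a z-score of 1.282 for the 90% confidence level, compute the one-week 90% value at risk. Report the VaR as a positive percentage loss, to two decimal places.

3.13

μ = (-1.64 − 4.58 + 2.32 + 4.1 + 0.07 + 2.18 + 1.99) / 7 = 0.6343%
Σ(r − μ)² = (-1.64 − 0.6343)² + (-4.58 − 0.6343)² + (2.32 − 0.6343)² + … = 51.7596
σ = √[51.7596 / 6] = 2.9371%
VaR = −(μ − z·σ) = −(0.6343 − 1.282 × 2.9371) = −(-3.1311) = 3.1311%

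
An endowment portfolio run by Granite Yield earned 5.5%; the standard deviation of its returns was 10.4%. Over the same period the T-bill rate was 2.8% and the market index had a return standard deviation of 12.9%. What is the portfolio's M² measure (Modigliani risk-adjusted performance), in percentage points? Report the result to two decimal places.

Sharpe = (Rp − Rf) / σp = (5.5% − 2.8%) / 10.4% = 0.2596
M² = Rf + Sharpe × σm = 2.8% + 0.2596 × 12.9% = 6.1488%

6.15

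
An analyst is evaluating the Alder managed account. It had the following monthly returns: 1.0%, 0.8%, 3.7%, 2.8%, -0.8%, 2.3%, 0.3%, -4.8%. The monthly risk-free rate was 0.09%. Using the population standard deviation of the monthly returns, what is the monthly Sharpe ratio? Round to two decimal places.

0.23

r̄ = (1 + 0.8 + 3.7 + 2.8 − 0.8 + 2.3 + 0.3 − 4.8) / 8 = 0.6625%
Σ(r − r̄)² = (1 − 0.6625)² + (0.8 − 0.6625)² + (3.7 − 0.6625)² + … = 48.7188
σ = √[48.7188 / 8] = 2.4678%
Sharpe = (r̄ − rf) / σ = (0.6625 − 0.09) / 2.4678 = 0.5725 / 2.4678 = 0.2320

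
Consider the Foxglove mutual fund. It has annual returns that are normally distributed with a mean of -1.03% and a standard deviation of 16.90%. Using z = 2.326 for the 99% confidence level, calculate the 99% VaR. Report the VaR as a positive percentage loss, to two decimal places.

VaR (as % loss) = −(μ − z·σ) = −(-1.03% − 2.326 × 16.90%) = −(-40.3394%) = 40.3394%

40.34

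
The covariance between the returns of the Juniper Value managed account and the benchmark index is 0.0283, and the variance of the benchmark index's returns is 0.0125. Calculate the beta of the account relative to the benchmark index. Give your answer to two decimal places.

β = Cov(Rp, Rm) / Var(Rm) = 0.0283 / 0.0125 = 2.2640

2.26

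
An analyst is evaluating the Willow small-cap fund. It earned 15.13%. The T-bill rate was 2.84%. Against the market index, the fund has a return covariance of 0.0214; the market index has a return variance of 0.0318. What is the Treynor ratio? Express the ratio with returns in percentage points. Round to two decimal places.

18.26

β = Cov / Var = 0.0214 / 0.0318 = 0.6730
Treynor = (Rp − Rf) / β = (15.13% − 2.84%) / 0.6730 = 12.29 / 0.6730 = 18.2615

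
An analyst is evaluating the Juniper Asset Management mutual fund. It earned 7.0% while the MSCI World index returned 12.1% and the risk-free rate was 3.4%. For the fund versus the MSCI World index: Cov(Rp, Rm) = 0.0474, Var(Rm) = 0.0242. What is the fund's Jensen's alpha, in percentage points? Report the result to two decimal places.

-13.44

β = Cov / Var = 0.0474 / 0.0242 = 1.9587
E[R] = Rf + β(Rm − Rf) = 3.4% + 1.9587 × (12.1% − 3.4%) = 20.4407%
α = Rp − E[R] = 7.0% − 20.4407% = -13.4407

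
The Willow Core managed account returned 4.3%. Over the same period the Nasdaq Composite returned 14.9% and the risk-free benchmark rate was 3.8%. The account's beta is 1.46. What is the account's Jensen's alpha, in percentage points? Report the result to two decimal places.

CAPM expected return = Rf + β(Rm − Rf) = 3.8% + 1.46 × (14.9% − 3.8%) = 3.8 + 1.46 × 11.10 = 20.0060%
Jensen's α = Rp − E[R] = 4.3% − 20.0060% = -15.7060

-15.71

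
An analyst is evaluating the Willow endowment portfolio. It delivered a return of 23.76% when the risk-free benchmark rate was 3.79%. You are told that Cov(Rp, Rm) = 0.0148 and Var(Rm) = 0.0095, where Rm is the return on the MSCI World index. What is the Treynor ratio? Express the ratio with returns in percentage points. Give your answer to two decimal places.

β = Cov / Var = 0.0148 / 0.0095 = 1.5579
Treynor = (Rp − Rf) / β = (23.76% − 3.79%) / 1.5579 = 19.97 / 1.5579 = 12.8185

12.82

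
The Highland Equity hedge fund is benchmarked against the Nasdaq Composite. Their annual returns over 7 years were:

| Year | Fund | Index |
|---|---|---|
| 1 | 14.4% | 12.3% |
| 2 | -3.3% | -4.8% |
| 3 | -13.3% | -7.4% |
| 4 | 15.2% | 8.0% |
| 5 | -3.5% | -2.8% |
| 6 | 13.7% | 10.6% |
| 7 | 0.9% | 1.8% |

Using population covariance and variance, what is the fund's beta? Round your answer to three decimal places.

1.368

r̄p = 3.4429%,  r̄m = 2.5286%
Cov = Σ(rp − r̄p)(rm − r̄m) / 7 = 72.6688
Var(rm) = Σ(rm − r̄m)² / 7 = 53.1106
β = Cov / Var = 72.6688 / 53.1106 = 1.3683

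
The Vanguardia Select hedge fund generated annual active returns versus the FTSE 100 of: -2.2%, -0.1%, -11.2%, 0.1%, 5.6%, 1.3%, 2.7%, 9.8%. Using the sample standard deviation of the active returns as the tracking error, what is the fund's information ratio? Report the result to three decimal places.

Mean return r̄ = 6.00 / 8 = 0.7500%
Σ(r − r̄)² = (-2.2 − 0.7500)² + (-0.1 − 0.7500)² + (-11.2 − 0.7500)² + … = 262.1800
sample σ = √(262.1800 / 7) = √37.4543 = 6.1200%
IR = r̄ / tracking error = 0.7500 / 6.1200 = 0.1225

0.123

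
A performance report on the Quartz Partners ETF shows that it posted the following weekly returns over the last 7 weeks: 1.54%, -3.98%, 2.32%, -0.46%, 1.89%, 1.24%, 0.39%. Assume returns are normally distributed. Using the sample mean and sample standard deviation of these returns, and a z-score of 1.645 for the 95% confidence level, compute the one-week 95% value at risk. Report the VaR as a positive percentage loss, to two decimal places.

Mean return r̄ = 2.940 / 7 = 0.4200%
Sample std dev = √[27.8330 / 6] = 2.1538%
VaR = −(r̄ − z·σ) = −(0.4200 − 1.645 × 2.1538) = −(-3.1230) = 3.1230%

3.12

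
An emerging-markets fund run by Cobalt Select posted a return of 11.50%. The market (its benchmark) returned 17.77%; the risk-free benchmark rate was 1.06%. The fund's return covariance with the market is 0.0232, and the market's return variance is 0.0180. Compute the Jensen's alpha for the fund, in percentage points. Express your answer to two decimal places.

β = Cov / Var = 0.0232 / 0.0180 = 1.2889
E[R] = Rf + β(Rm − Rf) = 1.06% + 1.2889 × (17.77% − 1.06%) = 22.5975%
α = Rp − E[R] = 11.50% − 22.5975% = -11.0975

-11.10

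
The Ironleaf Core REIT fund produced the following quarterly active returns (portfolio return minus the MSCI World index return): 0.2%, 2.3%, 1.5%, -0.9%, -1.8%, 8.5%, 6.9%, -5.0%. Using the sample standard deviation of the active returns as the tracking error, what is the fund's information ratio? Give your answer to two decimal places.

0.33

Mean return μ = 11.70 / 8 = 1.4625%
Sample σ = √[Σ(r − μ)² / 7] = √[139.3788 / 7] = √19.9113 = 4.4622%
IR = μ / tracking error = 1.4625 / 4.4622 = 0.3278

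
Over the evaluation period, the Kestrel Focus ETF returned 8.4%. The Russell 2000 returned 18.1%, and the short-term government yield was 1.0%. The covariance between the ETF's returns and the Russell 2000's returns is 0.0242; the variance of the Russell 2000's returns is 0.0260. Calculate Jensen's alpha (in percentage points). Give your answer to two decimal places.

-8.52

β = Cov / Var = 0.0242 / 0.0260 = 0.9308
E[R] = Rf + β(Rm − Rf) = 1.0% + 0.9308 × (18.1% − 1.0%) = 16.9167%
α = Rp − E[R] = 8.4% − 16.9167% = -8.5167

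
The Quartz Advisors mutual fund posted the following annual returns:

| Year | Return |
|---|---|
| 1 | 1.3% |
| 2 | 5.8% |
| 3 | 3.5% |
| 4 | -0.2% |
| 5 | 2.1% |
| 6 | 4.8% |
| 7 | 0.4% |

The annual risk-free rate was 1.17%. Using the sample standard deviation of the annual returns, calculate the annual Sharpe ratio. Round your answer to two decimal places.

0.60

r̄ = (1.3 + 5.8 + 3.5 − 0.2 + 2.1 + 4.8 + 0.4) / 7 = 17.70 / 7 = 2.5286%
Σ(r − r̄)² = (1.3 − 2.5286)² + (5.8 − 2.5286)² + (3.5 − 2.5286)² + … = 30.4743
sample σ = √(30.4743 / 6) = √5.0791 = 2.2537%
Sharpe = (r̄ − rf) / σ = (2.5286 − 1.17) / 2.2537 = 1.3586 / 2.2537 = 0.6028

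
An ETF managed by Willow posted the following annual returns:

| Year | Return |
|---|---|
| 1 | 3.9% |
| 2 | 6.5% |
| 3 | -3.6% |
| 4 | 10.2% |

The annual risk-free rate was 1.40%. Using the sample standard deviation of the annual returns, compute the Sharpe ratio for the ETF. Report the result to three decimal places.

0.488

r̄ = (3.9 + 6.5 − 3.6 + 10.2) / 4 = 17.00 / 4 = 4.2500%
Σ(r − r̄)² = (3.9 − 4.2500)² + (6.5 − 4.2500)² + … = 102.2100
σ = √[102.2100 / 3] = 5.8370%
Sharpe = (r̄ − rf) / σ = (4.2500 − 1.4) / 5.8370 = 2.8500 / 5.8370 = 0.4883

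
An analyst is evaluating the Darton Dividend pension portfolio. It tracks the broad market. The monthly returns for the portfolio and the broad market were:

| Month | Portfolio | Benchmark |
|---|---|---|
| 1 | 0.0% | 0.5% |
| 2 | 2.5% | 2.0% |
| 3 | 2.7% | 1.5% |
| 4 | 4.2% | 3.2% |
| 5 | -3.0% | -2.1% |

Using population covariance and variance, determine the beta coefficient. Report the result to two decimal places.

r̄p = 1.2800%,  r̄m = 1.0200%
Cov = Σ(rp − r̄p)(rm − r̄m) / 5 = 4.4524
Var(rm) = Σ(rm − r̄m)² / 5 = 3.1896
β = Cov / Var = 4.4524 / 3.1896 = 1.3959

1.40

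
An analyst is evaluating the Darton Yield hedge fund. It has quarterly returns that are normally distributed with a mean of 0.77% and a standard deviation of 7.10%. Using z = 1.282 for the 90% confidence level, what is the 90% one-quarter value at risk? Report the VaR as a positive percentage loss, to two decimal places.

VaR (as % loss) = −(μ − z·σ) = −(0.77% − 1.282 × 7.10%) = −(-8.3322%) = 8.3322%

8.33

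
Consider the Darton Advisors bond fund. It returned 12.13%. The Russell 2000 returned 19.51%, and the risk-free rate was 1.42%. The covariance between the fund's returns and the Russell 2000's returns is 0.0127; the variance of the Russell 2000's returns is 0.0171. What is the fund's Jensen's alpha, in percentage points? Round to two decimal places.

β = Cov / Var = 0.0127 / 0.0171 = 0.7427
E[R] = Rf + β(Rm − Rf) = 1.42% + 0.7427 × (19.51% − 1.42%) = 14.8554%
α = Rp − E[R] = 12.13% − 14.8554% = -2.7254

-2.73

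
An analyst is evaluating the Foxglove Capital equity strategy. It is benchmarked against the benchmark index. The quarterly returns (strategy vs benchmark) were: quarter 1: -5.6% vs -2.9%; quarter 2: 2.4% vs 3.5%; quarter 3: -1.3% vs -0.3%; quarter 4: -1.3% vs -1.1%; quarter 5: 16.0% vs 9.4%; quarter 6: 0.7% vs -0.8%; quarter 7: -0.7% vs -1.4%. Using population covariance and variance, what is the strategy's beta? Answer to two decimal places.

1.57

r̄p = 1.4571%,  r̄m = 0.9143%
Cov = Σ(rp − r̄p)(rm − r̄m) / 7 = 23.9935
Var(rm) = Σ(rm − r̄m)² / 7 = 15.2955
β = Cov / Var = 23.9935 / 15.2955 = 1.5687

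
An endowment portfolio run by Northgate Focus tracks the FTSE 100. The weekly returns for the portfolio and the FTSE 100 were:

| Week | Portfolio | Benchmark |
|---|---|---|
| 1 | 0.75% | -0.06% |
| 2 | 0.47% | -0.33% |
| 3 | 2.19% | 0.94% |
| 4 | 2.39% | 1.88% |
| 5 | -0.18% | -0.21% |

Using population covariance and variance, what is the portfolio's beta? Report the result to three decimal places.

1.085

r̄p = 1.1240%,  r̄m = 0.4440%
Cov = Σ(rp − r̄p)(rm − r̄m) / 5 = 0.7788
Var(rm) = Σ(rm − r̄m)² / 5 = 0.7178
β = Cov / Var = 0.7788 / 0.7178 = 1.0850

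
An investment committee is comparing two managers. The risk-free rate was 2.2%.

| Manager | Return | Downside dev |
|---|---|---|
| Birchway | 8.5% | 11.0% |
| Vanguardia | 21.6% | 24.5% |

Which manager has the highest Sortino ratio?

Birchway: Sortino ratio = (8.5% − 2.2%) / 11.0% = 0.573
Vanguardia: Sortino ratio = (21.6% − 2.2%) / 24.5% = 0.792
Highest: Vanguardia (0.792).

Vanguardia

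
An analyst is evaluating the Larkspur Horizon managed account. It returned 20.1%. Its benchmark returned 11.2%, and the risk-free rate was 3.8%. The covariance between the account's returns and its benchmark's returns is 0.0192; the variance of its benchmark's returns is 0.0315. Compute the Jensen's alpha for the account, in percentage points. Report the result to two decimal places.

11.79

β = Cov / Var = 0.0192 / 0.0315 = 0.6095
E[R] = Rf + β(Rm − Rf) = 3.8% + 0.6095 × (11.2% − 3.8%) = 8.3103%
α = Rp − E[R] = 20.1% − 8.3103% = 11.7897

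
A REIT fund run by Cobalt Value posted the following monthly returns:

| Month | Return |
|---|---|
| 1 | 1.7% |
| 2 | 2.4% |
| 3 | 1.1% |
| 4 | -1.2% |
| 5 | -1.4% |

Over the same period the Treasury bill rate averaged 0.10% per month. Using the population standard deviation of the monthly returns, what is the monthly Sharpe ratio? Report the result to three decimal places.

r̄ = (1.7 + 2.4 + 1.1 − 1.2 − 1.4) / 5 = 0.5200%
Population σ = √[Σ(r − r̄)² / 5] = √[11.9080 / 5] = √2.3816 = 1.5432%
Sharpe = (r̄ − rf) / σ = (0.5200 − 0.1) / 1.5432 = 0.4200 / 1.5432 = 0.2722

0.272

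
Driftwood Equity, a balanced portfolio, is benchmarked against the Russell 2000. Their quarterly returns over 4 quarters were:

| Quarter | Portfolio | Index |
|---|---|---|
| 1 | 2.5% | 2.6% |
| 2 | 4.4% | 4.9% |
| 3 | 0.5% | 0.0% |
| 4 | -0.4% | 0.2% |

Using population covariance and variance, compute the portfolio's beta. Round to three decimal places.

r̄p = 1.7500%,  r̄m = 1.9250%
Cov = Σ(rp − r̄p)(rm − r̄m) / 4 = 3.6263
Var(rm) = Σ(rm − r̄m)² / 4 = 3.9969
β = Cov / Var = 3.6263 / 3.9969 = 0.9073

0.907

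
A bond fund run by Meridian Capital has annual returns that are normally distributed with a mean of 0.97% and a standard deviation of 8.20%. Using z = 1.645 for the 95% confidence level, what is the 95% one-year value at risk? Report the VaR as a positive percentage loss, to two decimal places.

12.52

VaR (as % loss) = −(μ − z·σ) = −(0.97% − 1.645 × 8.20%) = −(-12.5190%) = 12.5190%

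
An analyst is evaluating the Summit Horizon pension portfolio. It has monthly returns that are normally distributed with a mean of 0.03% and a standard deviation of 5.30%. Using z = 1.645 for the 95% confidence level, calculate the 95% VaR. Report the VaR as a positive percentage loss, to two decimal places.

8.69

VaR (as % loss) = −(μ − z·σ) = −(0.03% − 1.645 × 5.30%) = −(-8.6885%) = 8.6885%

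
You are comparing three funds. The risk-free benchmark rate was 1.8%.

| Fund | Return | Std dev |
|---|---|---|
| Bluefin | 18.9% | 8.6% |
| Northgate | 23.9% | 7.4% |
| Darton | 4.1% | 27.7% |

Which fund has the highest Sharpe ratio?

Northgate

Bluefin: Sharpe ratio = (18.9% − 1.8%) / 8.6% = 1.988
Northgate: Sharpe ratio = (23.9% − 1.8%) / 7.4% = 2.986
Darton: Sharpe ratio = (4.1% − 1.8%) / 27.7% = 0.083
Highest: Northgate (2.986).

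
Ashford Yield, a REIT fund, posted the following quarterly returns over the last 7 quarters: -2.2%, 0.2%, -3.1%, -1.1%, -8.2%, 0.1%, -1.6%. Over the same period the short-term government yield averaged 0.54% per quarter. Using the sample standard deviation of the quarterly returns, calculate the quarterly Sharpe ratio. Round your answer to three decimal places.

μ = (-2.2 + 0.2 − 3.1 − 1.1 − 8.2 + 0.1 − 1.6) / 7 = -2.2714%
Σ(r − μ)² = (-2.2 − (-2.2714))² + (0.2 − (-2.2714))² + (-3.1 − (-2.2714))² + … = 49.3943
sample σ = √(49.3943 / 6) = √8.2324 = 2.8692%
Sharpe = (μ − rf) / σ = (-2.2714 − 0.54) / 2.8692 = -2.8114 / 2.8692 = -0.9799

-0.980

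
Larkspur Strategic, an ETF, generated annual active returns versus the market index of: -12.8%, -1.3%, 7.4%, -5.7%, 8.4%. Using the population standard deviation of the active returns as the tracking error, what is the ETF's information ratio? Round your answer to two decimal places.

-0.10

r̄ = (-12.8 − 1.3 + 7.4 − 5.7 + 8.4) / 5 = -0.8000%
Σ(r − r̄)² = (-12.8 − (-0.8000))² + (-1.3 − (-0.8000))² + (7.4 − (-0.8000))² + … = 320.1400
population σ = √(320.1400 / 5) = √64.0280 = 8.0017%
IR = r̄ / tracking error = -0.8000 / 8.0017 = -0.1000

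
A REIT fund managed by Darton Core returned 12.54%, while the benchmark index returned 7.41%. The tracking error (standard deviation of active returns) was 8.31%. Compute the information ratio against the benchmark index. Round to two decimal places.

0.62

IR = (Rp − Rb) / TE = (12.54% − 7.41%) / 8.31% = 5.13% / 8.31% = 0.6173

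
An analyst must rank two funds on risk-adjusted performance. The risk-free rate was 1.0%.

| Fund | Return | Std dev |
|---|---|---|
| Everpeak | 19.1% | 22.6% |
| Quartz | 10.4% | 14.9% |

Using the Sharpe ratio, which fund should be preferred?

Everpeak

Everpeak: Sharpe ratio = (19.1% − 1.0%) / 22.6% = 0.801
Quartz: Sharpe ratio = (10.4% − 1.0%) / 14.9% = 0.631
Highest: Everpeak (0.801).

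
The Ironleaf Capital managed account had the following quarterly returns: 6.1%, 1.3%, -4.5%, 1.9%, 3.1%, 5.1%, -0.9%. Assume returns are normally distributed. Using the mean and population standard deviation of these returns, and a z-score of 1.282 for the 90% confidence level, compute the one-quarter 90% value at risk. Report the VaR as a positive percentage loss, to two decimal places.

2.56

r̄ = (6.1 + 1.3 − 4.5 + 1.9 + 3.1 + 5.1 − 0.9) / 7 = 1.7286%
Population std dev = √[78.2743 / 7] = 3.3440%
VaR = −(r̄ − z·σ) = −(1.7286 − 1.282 × 3.3440) = −(-2.5584) = 2.5584%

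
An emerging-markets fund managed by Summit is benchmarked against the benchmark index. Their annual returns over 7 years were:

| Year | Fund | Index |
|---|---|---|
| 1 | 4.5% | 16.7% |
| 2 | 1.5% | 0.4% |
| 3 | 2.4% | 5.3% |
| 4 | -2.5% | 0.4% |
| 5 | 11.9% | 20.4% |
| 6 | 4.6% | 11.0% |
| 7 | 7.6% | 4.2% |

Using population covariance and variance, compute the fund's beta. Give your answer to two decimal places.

r̄p = 4.2857%,  r̄m = 8.3429%
Cov = Σ(rp − r̄p)(rm − r̄m) / 7 = 23.2092
Var(rm) = Σ(rm − r̄m)² / 7 = 53.5539
β = Cov / Var = 23.2092 / 53.5539 = 0.4334

0.43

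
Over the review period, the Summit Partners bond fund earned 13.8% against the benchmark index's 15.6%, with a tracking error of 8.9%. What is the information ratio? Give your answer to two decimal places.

IR = (Rp − Rb) / TE = (13.8% − 15.6%) / 8.9% = -1.80% / 8.9% = -0.2022

-0.20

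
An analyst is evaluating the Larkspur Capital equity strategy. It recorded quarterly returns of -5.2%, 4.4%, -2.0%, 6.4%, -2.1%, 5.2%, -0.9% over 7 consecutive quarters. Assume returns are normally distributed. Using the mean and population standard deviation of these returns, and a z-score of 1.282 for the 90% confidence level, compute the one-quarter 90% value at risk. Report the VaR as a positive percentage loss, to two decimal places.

4.45

r̄ = (-5.2 + 4.4 − 2 + 6.4 − 2.1 + 5.2 − 0.9) / 7 = 5.80 / 7 = 0.8286%
Σ(r − r̄)² = (-5.2 − 0.8286)² + (4.4 − 0.8286)² + (-2 − 0.8286)² + … = 118.8143
population σ = √(118.8143 / 7) = √16.9735 = 4.1199%
VaR = −(r̄ − z·σ) = −(0.8286 − 1.282 × 4.1199) = −(-4.4531) = 4.4531%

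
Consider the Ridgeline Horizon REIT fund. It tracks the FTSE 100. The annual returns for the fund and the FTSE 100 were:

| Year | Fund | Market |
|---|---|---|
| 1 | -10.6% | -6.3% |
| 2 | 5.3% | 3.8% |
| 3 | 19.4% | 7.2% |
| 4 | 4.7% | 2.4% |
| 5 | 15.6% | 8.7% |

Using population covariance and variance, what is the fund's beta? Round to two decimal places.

r̄p = 6.8800%,  r̄m = 3.1600%
Cov = Σ(rp − r̄p)(rm − r̄m) / 5 = 52.9792
Var(rm) = Σ(rm − r̄m)² / 5 = 27.4984
β = Cov / Var = 52.9792 / 27.4984 = 1.9266

1.93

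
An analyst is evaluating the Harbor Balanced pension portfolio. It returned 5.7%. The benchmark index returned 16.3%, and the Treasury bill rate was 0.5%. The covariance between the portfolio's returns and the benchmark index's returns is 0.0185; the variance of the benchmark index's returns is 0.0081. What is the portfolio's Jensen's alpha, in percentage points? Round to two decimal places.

-30.89

β = Cov / Var = 0.0185 / 0.0081 = 2.2840
E[R] = Rf + β(Rm − Rf) = 0.5% + 2.2840 × (16.3% − 0.5%) = 36.5872%
α = Rp − E[R] = 5.7% − 36.5872% = -30.8872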